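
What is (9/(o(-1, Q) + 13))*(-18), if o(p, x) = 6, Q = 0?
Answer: -162/19 ≈ -8.5263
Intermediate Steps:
(9/(o(-1, Q) + 13))*(-18) = (9/(6 + 13))*(-18) = (9/19)*(-18) = -162/19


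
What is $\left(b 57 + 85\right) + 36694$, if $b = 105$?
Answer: $42764$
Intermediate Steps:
$\left(b 57 + 85\right) + 36694 = \left(105 \cdot 57 + 85\right) + 36694 = \left(5985 + 85\right) + 36694 = 6070 + 36694 = 42764$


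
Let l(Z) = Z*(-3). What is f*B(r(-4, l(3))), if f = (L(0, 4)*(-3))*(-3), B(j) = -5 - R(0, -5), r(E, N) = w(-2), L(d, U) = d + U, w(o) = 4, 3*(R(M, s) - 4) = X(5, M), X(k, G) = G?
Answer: -324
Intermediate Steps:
R(M, s) = 4 + M/3
L(d, U) = U + d
l(Z) = -3*Z
r(E, N) = 4
B(j) = -9 (B(j) = -5 - (4 + (1/3)*0) = -5 - (4 + 0) = -5 - 1*4 = -5 - 4 = -9)
f = 36 (f = ((4 + 0)*(-3))*(-3) = (4*(-3))*(-3) = -12*(-3) = 36)
f*B(r(-4, l(3))) = 36*(-9) = -324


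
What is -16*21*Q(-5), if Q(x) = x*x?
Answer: -8400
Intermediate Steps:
Q(x) = x²
-16*21*Q(-5) = -16*21*(-5)² = -336*25 = -1*8400 = -8400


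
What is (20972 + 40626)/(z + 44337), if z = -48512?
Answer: -61598/4175 ≈ -14.754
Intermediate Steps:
(20972 + 40626)/(z + 44337) = (20972 + 40626)/(-48512 + 44337) = 61598/(-4175) = 61598*(-1/4175) = -61598/4175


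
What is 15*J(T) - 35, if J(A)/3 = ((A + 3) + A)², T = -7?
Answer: 5410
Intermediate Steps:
J(A) = 3*(3 + 2*A)² (J(A) = 3*((A + 3) + A)² = 3*((3 + A) + A)² = 3*(3 + 2*A)²)
15*J(T) - 35 = 15*(3*(3 + 2*(-7))²) - 35 = 15*(3*(3 - 14)²) - 35 = 15*(3*(-11)²) - 35 = 15*(3*121) - 35 = 15*363 - 35 = 5445 - 35 = 5410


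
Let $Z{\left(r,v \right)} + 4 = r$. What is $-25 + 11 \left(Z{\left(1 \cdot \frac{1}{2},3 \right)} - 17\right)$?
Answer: $- \frac{501}{2} \approx -250.5$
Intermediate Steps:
$Z{\left(r,v \right)} = -4 + r$
$-25 + 11 \left(Z{\left(1 \cdot \frac{1}{2},3 \right)} - 17\right) = -25 + 11 \left(\left(-4 + 1 \cdot \frac{1}{2}\right) - 17\right) = -25 + 11 \left(\left(-4 + \frac{1}{2}\right) - 17\right) = -25 + 11 \left(- \frac{7}{2} - 17\right) = -25 + 11 \left(- \frac{41}{2}\right) = -25 - \frac{451}{2} = - \frac{501}{2}$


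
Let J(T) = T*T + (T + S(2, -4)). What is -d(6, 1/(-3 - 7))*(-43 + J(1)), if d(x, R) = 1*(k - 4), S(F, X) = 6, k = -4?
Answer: -280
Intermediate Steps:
d(x, R) = -8 (d(x, R) = 1*(-4 - 4) = 1*(-8) = -8)
J(T) = 6 + T + T² (J(T) = T*T + (T + 6) = T² + (6 + T) = 6 + T + T²)
-d(6, 1/(-3 - 7))*(-43 + J(1)) = -(-8)*(-43 + (6 + 1 + 1²)) = -(-8)*(-43 + (6 + 1 + 1)) = -(-8)*(-43 + 8) = -(-8)*(-35) = -1*280 = -280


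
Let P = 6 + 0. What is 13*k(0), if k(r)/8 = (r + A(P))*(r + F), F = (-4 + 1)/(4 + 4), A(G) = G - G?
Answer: 0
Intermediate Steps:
P = 6
A(G) = 0
F = -3/8 ≈ -0.37500
k(r) = 8*r*(-3/8 + r) (k(r) = 8*((r + 0)*(r - 3/8)) = 8*(r*(-3/8 + r)) = 8*r*(-3/8 + r))
13*k(0) = 13*(0*(-3 + 8*0)) = 13*(0*(-3 + 0)) = 13*(0*(-3)) = 13*0 = 0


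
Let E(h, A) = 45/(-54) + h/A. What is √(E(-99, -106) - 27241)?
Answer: I*√688677177/159 ≈ 165.05*I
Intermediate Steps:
E(h, A) = -⅚ + h/A (E(h, A) = 45*(-1/54) + h/A = -⅚ + h/A)
√(E(-99, -106) - 27241) = √((-⅚ - 99/(-106)) - 27241) = √((-⅚ - 99*(-1/106)) - 27241) = √((-⅚ + 99/106) - 27241) = √(16/159 - 27241) = √(-4331303/159) = I*√688677177/159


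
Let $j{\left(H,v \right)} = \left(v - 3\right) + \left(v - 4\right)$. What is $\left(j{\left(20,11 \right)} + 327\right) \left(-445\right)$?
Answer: $-152190$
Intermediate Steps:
$j{\left(H,v \right)} = -7 + 2 v$ ($j{\left(H,v \right)} = \left(-3 + v\right) + \left(-4 + v\right) = -7 + 2 v$)
$\left(j{\left(20,11 \right)} + 327\right) \left(-445\right) = \left(\left(-7 + 2 \cdot 11\right) + 327\right) \left(-445\right) = \left(\left(-7 + 22\right) + 327\right) \left(-445\right) = \left(15 + 327\right) \left(-445\right) = 342 \left(-445\right) = -152190$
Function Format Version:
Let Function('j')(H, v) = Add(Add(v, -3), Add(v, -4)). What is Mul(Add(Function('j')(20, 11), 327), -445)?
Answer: -152190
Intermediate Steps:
Function('j')(H, v) = Add(-7, Mul(2, v)) (Function('j')(H, v) = Add(Add(-3, v), Add(-4, v)) = Add(-7, Mul(2, v)))
Mul(Add(Function('j')(20, 11), 327), -445) = Mul(Add(Add(-7, Mul(2, 11)), 327), -445) = Mul(Add(Add(-7, 22), 327), -445) = Mul(Add(15, 327), -445) = Mul(342, -445) = -152190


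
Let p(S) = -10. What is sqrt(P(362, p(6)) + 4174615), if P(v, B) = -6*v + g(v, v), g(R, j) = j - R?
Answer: 11*sqrt(34483) ≈ 2042.7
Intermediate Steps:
P(v, B) = -6*v (P(v, B) = -6*v + (v - v) = -6*v + 0 = -6*v)
sqrt(P(362, p(6)) + 4174615) = sqrt(-6*362 + 4174615) = sqrt(-2172 + 4174615) = sqrt(4172443) = 11*sqrt(34483)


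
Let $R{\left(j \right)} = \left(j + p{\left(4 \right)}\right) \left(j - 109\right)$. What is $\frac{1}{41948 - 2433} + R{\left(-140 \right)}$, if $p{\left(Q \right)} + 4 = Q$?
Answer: $\frac{1377492901}{39515} \approx 34860.0$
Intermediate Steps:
$p{\left(Q \right)} = -4 + Q$
$R{\left(j \right)} = j \left(-109 + j\right)$ ($R{\left(j \right)} = \left(j + \left(-4 + 4\right)\right) \left(j - 109\right) = \left(j + 0\right) \left(-109 + j\right) = j \left(-109 + j\right)$)
$\frac{1}{41948 - 2433} + R{\left(-140 \right)} = \frac{1}{41948 - 2433} - 140 \left(-109 - 140\right) = \frac{1}{39515} - -34860 = \frac{1}{39515} + 34860 = \frac{1377492901}{39515}$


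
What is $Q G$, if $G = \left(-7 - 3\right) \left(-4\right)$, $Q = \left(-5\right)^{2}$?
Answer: $1000$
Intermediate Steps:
$Q = 25$
$G = 40$ ($G = \left(-10\right) \left(-4\right) = 40$)
$Q G = 25 \cdot 40 = 1000$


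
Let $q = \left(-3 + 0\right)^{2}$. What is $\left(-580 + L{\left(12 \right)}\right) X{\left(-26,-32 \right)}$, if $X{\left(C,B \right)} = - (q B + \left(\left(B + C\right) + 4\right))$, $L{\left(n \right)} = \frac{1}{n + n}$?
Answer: $- \frac{793383}{4} \approx -1.9835 \cdot 10^{5}$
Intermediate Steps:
$q = 9$ ($q = \left(-3\right)^{2} = 9$)
$L{\left(n \right)} = \frac{1}{2 n}$
$X{\left(C,B \right)} = -4 - C - 10 B$ ($X{\left(C,B \right)} = - (9 B + \left(\left(B + C\right) + 4\right)) = - (9 B + \left(4 + B + C\right)) = - (4 + C + 10 B) = -4 - C - 10 B$)
$\left(-580 + L{\left(12 \right)}\right) X{\left(-26,-32 \right)} = \left(-580 + \frac{1}{2 \cdot 12}\right) \left(-4 - -26 - -320\right) = \left(-580 + \frac{1}{2} \cdot \frac{1}{12}\right) \left(-4 + 26 + 320\right) = \left(-580 + \frac{1}{24}\right) 342 = \left(- \frac{13919}{24}\right) 342 = - \frac{793383}{4}$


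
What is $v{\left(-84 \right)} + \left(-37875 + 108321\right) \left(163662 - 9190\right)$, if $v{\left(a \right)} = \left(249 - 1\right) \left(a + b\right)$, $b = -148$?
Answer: $10881876976$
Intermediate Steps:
$v{\left(a \right)} = -36704 + 248 a$ ($v{\left(a \right)} = \left(249 - 1\right) \left(a - 148\right) = 248 \left(-148 + a\right) = -36704 + 248 a$)
$v{\left(-84 \right)} + \left(-37875 + 108321\right) \left(163662 - 9190\right) = \left(-36704 + 248 \left(-84\right)\right) + \left(-37875 + 108321\right) \left(163662 - 9190\right) = \left(-36704 - 20832\right) + 70446 \cdot 154472 = -57536 + 10881934512 = 10881876976$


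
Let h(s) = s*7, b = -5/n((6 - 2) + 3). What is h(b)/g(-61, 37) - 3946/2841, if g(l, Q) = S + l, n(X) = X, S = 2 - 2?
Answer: -226501/173301 ≈ -1.3070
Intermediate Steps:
S = 0
g(l, Q) = l (g(l, Q) = 0 + l = l)
b = -5/7 (b = -5/((6 - 2) + 3) = -5/(4 + 3) = -5/7 ≈ -0.71429)
h(s) = 7*s
h(b)/g(-61, 37) - 3946/2841 = (7*(-5/7))/(-61) - 3946/2841 = -5*(-1/61) - 3946*1/2841 = 5/61 - 3946/2841 = -226501/173301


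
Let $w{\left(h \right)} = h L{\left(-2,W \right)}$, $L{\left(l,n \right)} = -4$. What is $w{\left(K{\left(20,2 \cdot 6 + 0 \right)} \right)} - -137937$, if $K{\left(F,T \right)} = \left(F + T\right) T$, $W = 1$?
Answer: $136401$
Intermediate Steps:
$K{\left(F,T \right)} = T \left(F + T\right)$
$w{\left(h \right)} = - 4 h$ ($w{\left(h \right)} = h \left(-4\right) = - 4 h$)
$w{\left(K{\left(20,2 \cdot 6 + 0 \right)} \right)} - -137937 = - 4 \left(2 \cdot 6 + 0\right) \left(20 + \left(2 \cdot 6 + 0\right)\right) - -137937 = - 4 \left(12 + 0\right) \left(20 + \left(12 + 0\right)\right) + 137937 = - 4 \cdot 12 \left(20 + 12\right) + 137937 = - 4 \cdot 12 \cdot 32 + 137937 = \left(-4\right) 384 + 137937 = -1536 + 137937 = 136401$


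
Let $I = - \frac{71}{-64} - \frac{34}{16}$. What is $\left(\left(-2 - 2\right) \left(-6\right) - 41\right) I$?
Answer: $\frac{1105}{64} \approx 17.266$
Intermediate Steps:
$I = - \frac{65}{64}$ ($I = \left(-71\right) \left(- \frac{1}{64}\right) - \frac{17}{8} = \frac{71}{64} - \frac{17}{8} = - \frac{65}{64} \approx -1.0156$)
$\left(\left(-2 - 2\right) \left(-6\right) - 41\right) I = \left(\left(-2 - 2\right) \left(-6\right) - 41\right) \left(- \frac{65}{64}\right) = \left(\left(-4\right) \left(-6\right) - 41\right) \left(- \frac{65}{64}\right) = \left(24 - 41\right) \left(- \frac{65}{64}\right) = \left(-17\right) \left(- \frac{65}{64}\right) = \frac{1105}{64}$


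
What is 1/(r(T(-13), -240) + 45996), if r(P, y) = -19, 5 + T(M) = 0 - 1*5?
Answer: 1/45977 ≈ 2.1750e-5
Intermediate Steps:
T(M) = -10 (T(M) = -5 + (0 - 1*5) = -5 + (0 - 5) = -5 - 5 = -10)
1/(r(T(-13), -240) + 45996) = 1/(-19 + 45996) = 1/45977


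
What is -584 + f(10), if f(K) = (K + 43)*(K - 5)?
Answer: -319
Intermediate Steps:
f(K) = (-5 + K)*(43 + K) (f(K) = (43 + K)*(-5 + K) = (-5 + K)*(43 + K))
-584 + f(10) = -584 + (-215 + 10² + 38*10) = -584 + (-215 + 100 + 380) = -584 + 265 = -319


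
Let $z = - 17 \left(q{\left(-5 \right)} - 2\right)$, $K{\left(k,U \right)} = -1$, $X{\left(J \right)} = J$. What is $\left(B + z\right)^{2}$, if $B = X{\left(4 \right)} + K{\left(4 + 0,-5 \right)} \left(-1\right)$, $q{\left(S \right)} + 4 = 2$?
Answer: $5329$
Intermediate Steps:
$q{\left(S \right)} = -2$ ($q{\left(S \right)} = -4 + 2 = -2$)
$B = 5$ ($B = 4 - -1 = 4 + 1 = 5$)
$z = 68$ ($z = - 17 \left(-2 - 2\right) = \left(-17\right) \left(-4\right) = 68$)
$\left(B + z\right)^{2} = \left(5 + 68\right)^{2} = 73^{2} = 5329$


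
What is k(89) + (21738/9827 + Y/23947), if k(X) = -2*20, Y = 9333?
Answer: -8800811483/235327169 ≈ -37.398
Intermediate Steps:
k(X) = -40
k(89) + (21738/9827 + Y/23947) = -40 + (21738/9827 + 9333/23947) = -40 + 612275277/235327169 = -8800811483/235327169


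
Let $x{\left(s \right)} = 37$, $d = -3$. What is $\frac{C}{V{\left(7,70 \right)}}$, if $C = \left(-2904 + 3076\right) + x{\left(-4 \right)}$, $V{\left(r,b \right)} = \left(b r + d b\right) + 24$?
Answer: $\frac{11}{16} \approx 0.6875$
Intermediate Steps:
$V{\left(r,b \right)} = 24 - 3 b + b r$ ($V{\left(r,b \right)} = \left(b r - 3 b\right) + 24 = \left(- 3 b + b r\right) + 24 = 24 - 3 b + b r$)
$C = 209$ ($C = \left(-2904 + 3076\right) + 37 = 172 + 37 = 209$)
$\frac{C}{V{\left(7,70 \right)}} = \frac{209}{24 - 210 + 70 \cdot 7} = \frac{209}{24 - 210 + 490} = \frac{209}{304} = 209 \cdot \frac{1}{304} = \frac{11}{16}$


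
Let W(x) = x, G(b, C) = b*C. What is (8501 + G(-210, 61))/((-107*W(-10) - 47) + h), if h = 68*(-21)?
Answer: 4309/405 ≈ 10.640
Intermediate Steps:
h = -1428
G(b, C) = C*b
(8501 + G(-210, 61))/((-107*W(-10) - 47) + h) = (8501 + 61*(-210))/((-107*(-10) - 47) - 1428) = (8501 - 12810)/((1070 - 47) - 1428) = -4309/(1023 - 1428) = -4309/(-405) = -4309*(-1/405) = 4309/405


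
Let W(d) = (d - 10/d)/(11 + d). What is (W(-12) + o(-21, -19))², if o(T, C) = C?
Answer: 2209/36 ≈ 61.361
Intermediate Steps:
W(d) = (d - 10/d)/(11 + d)
(W(-12) + o(-21, -19))² = ((-10 + (-12)²)/((-12)*(11 - 12)) - 19)² = (-1/12*(-10 + 144)/(-1) - 19)² = (-1/12*(-1)*134 - 19)² = (67/6 - 19)² = (-47/6)² = 2209/36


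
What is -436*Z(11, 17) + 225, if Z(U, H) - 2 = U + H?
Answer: -12855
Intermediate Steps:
Z(U, H) = 2 + H + U (Z(U, H) = 2 + (U + H) = 2 + (H + U) = 2 + H + U)
-436*Z(11, 17) + 225 = -436*(2 + 17 + 11) + 225 = -436*30 + 225 = -13080 + 225 = -12855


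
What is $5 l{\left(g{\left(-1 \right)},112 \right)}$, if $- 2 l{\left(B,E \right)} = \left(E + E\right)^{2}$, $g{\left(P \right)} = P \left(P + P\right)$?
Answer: $-125440$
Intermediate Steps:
$g{\left(P \right)} = 2 P^{2}$ ($g{\left(P \right)} = P 2 P = 2 P^{2}$)
$l{\left(B,E \right)} = - 2 E^{2}$ ($l{\left(B,E \right)} = - \frac{\left(E + E\right)^{2}}{2} = - \frac{\left(2 E\right)^{2}}{2} = - \frac{4 E^{2}}{2} = - 2 E^{2}$)
$5 l{\left(g{\left(-1 \right)},112 \right)} = 5 \left(- 2 \cdot 112^{2}\right) = 5 \left(\left(-2\right) 12544\right) = 5 \left(-25088\right) = -125440$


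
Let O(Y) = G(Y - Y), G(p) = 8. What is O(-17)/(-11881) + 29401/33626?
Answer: 349044273/399510506 ≈ 0.87368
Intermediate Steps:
O(Y) = 8
O(-17)/(-11881) + 29401/33626 = 8/(-11881) + 29401/33626 = 8*(-1/11881) + 29401*(1/33626) = -8/11881 + 29401/33626 = 349044273/399510506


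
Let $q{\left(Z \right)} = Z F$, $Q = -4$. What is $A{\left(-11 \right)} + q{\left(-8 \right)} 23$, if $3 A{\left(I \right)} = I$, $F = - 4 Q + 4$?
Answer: $- \frac{11051}{3} \approx -3683.7$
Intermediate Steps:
$F = 20$ ($F = \left(-4\right) \left(-4\right) + 4 = 16 + 4 = 20$)
$A{\left(I \right)} = \frac{I}{3}$
$q{\left(Z \right)} = 20 Z$ ($q{\left(Z \right)} = Z 20 = 20 Z$)
$A{\left(-11 \right)} + q{\left(-8 \right)} 23 = \frac{1}{3} \left(-11\right) + 20 \left(-8\right) 23 = - \frac{11}{3} - 3680 = - \frac{11051}{3}$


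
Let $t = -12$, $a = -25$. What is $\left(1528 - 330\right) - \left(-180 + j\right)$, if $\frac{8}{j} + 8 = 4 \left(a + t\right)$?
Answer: $\frac{53744}{39} \approx 1378.1$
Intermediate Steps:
$j = - \frac{2}{39}$ ($j = \frac{8}{-8 + 4 \left(-25 - 12\right)} = \frac{8}{-8 + 4 \left(-37\right)} = \frac{8}{-8 - 148} = \frac{8}{-156} = 8 \left(- \frac{1}{156}\right) = - \frac{2}{39} \approx -0.051282$)
$\left(1528 - 330\right) - \left(-180 + j\right) = \left(1528 - 330\right) + \left(180 - - \frac{2}{39}\right) = \left(1528 - 330\right) + \left(180 + \frac{2}{39}\right) = 1198 + \frac{7022}{39} = \frac{53744}{39}$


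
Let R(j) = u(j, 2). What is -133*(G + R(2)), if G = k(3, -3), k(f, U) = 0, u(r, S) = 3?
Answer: -399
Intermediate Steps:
R(j) = 3
G = 0
-133*(G + R(2)) = -133*(0 + 3) = -133*3 = -399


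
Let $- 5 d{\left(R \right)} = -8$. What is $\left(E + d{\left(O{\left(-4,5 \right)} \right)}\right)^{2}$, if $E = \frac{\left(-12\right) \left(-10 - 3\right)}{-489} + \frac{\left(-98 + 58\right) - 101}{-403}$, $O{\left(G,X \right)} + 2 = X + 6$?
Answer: $\frac{286917708609}{107876118025} \approx 2.6597$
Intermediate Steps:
$O{\left(G,X \right)} = 4 + X$ ($O{\left(G,X \right)} = -2 + \left(X + 6\right) = -2 + \left(6 + X\right) = 4 + X$)
$d{\left(R \right)} = \frac{8}{5}$ ($d{\left(R \right)} = \left(- \frac{1}{5}\right) \left(-8\right) = \frac{8}{5}$)
$E = \frac{2027}{65689}$ ($E = \left(-12\right) \left(-13\right) \left(- \frac{1}{489}\right) + \left(-40 - 101\right) \left(- \frac{1}{403}\right) = 156 \left(- \frac{1}{489}\right) - - \frac{141}{403} = - \frac{52}{163} + \frac{141}{403} = \frac{2027}{65689} \approx 0.030858$)
$\left(E + d{\left(O{\left(-4,5 \right)} \right)}\right)^{2} = \left(\frac{2027}{65689} + \frac{8}{5}\right)^{2} = \left(\frac{535647}{328445}\right)^{2} = \frac{286917708609}{107876118025}$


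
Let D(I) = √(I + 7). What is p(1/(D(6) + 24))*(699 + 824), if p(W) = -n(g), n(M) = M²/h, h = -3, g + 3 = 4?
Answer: 1523/3 ≈ 507.67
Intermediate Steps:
g = 1 (g = -3 + 4 = 1)
D(I) = √(7 + I)
n(M) = -M²/3 (n(M) = M²/(-3) = M²*(-⅓) = -M²/3)
p(W) = ⅓ (p(W) = -(-1)*1²/3 = -(-1)/3 = -1*(-⅓) = ⅓)
p(1/(D(6) + 24))*(699 + 824) = (699 + 824)/3 = (⅓)*1523 = 1523/3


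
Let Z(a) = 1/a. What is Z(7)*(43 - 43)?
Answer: 0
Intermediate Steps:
Z(7)*(43 - 43) = (43 - 43)/7 = (⅐)*0 = 0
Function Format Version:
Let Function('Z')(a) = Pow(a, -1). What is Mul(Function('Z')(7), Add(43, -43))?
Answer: 0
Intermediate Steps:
Mul(Function('Z')(7), Add(43, -43)) = Mul(Pow(7, -1), Add(43, -43)) = Mul(Rational(1, 7), 0) = 0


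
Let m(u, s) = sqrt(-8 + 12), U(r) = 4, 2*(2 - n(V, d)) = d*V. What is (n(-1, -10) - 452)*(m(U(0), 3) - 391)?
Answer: 176995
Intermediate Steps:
n(V, d) = 2 - V*d/2 (n(V, d) = 2 - d*V/2 = 2 - V*d/2)
m(u, s) = 2 (m(u, s) = sqrt(4) = 2)
(n(-1, -10) - 452)*(m(U(0), 3) - 391) = ((2 - 1/2*(-1)*(-10)) - 452)*(2 - 391) = ((2 - 5) - 452)*(-389) = (-3 - 452)*(-389) = -455*(-389) = 176995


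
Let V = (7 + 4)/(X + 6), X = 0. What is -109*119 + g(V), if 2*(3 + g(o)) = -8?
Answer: -12978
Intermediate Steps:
V = 11/6 (V = (7 + 4)/(0 + 6) = 11/6 ≈ 1.8333)
g(o) = -7 (g(o) = -3 + (1/2)*(-8) = -3 - 4 = -7)
-109*119 + g(V) = -109*119 - 7 = -12971 - 7 = -12978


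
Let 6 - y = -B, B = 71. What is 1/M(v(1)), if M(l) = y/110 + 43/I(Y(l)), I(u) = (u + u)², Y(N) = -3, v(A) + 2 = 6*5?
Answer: 180/341 ≈ 0.52786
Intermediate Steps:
v(A) = 28 (v(A) = -2 + 6*5 = -2 + 30 = 28)
y = 77 (y = 6 - (-1)*71 = 6 - 1*(-71) = 6 + 71 = 77)
I(u) = 4*u² (I(u) = (2*u)² = 4*u²)
M(l) = 341/180 (M(l) = 77/110 + 43/((4*(-3)²)) = 77*(1/110) + 43/((4*9)) = 7/10 + 43/36 = 341/180)
1/M(v(1)) = 1/(341/180) = 180/341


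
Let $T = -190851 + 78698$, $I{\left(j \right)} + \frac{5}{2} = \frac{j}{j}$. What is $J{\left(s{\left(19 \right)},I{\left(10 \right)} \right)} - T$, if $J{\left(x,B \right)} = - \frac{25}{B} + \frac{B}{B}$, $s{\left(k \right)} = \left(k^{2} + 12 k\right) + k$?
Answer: $\frac{336512}{3} \approx 1.1217 \cdot 10^{5}$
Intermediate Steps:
$s{\left(k \right)} = k^{2} + 13 k$
$I{\left(j \right)} = - \frac{3}{2}$ ($I{\left(j \right)} = - \frac{5}{2} + \frac{j}{j} = - \frac{5}{2} + 1 = - \frac{3}{2}$)
$J{\left(x,B \right)} = 1 - \frac{25}{B}$ ($J{\left(x,B \right)} = - \frac{25}{B} + 1 = 1 - \frac{25}{B}$)
$T = -112153$
$J{\left(s{\left(19 \right)},I{\left(10 \right)} \right)} - T = \frac{-25 - \frac{3}{2}}{- \frac{3}{2}} - -112153 = \left(- \frac{2}{3}\right) \left(- \frac{53}{2}\right) + 112153 = \frac{53}{3} + 112153 = \frac{336512}{3}$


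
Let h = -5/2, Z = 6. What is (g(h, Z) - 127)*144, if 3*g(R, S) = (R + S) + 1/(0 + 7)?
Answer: -126792/7 ≈ -18113.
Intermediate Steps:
h = -5/2 ≈ -2.5000
g(R, S) = 1/21 + R/3 + S/3 (g(R, S) = ((R + S) + 1/(0 + 7))/3 = ((R + S) + 1/7)/3 = (1/7 + R + S)/3 = 1/21 + R/3 + S/3)
(g(h, Z) - 127)*144 = ((1/21 + (1/3)*(-5/2) + (1/3)*6) - 127)*144 = ((1/21 - 5/6 + 2) - 127)*144 = (17/14 - 127)*144 = -1761/14*144 = -126792/7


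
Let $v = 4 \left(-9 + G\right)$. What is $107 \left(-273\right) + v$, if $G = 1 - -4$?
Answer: $-29227$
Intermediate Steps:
$G = 5$ ($G = 1 + 4 = 5$)
$v = -16$ ($v = 4 \left(-9 + 5\right) = 4 \left(-4\right) = -16$)
$107 \left(-273\right) + v = 107 \left(-273\right) - 16 = -29211 - 16 = -29227$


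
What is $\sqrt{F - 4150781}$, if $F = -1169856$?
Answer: $i \sqrt{5320637} \approx 2306.7 i$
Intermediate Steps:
$\sqrt{F - 4150781} = \sqrt{-1169856 - 4150781} = \sqrt{-5320637} = i \sqrt{5320637}$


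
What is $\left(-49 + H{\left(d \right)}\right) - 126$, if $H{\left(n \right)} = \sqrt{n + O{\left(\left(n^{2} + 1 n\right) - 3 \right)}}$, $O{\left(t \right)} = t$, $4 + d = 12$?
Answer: $-175 + \sqrt{77} \approx -166.23$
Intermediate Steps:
$d = 8$ ($d = -4 + 12 = 8$)
$H{\left(n \right)} = \sqrt{-3 + n^{2} + 2 n}$ ($H{\left(n \right)} = \sqrt{n - \left(3 - n - n^{2}\right)} = \sqrt{n + \left(-3 + n + n^{2}\right)} = \sqrt{-3 + n^{2} + 2 n}$)
$\left(-49 + H{\left(d \right)}\right) - 126 = \left(-49 + \sqrt{-3 + 8^{2} + 2 \cdot 8}\right) - 126 = \left(-49 + \sqrt{-3 + 64 + 16}\right) - 126 = \left(-49 + \sqrt{77}\right) - 126 = -175 + \sqrt{77}$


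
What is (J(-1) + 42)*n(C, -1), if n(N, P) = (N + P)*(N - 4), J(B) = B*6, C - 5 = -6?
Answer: 360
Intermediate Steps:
C = -1 (C = 5 - 6 = -1)
J(B) = 6*B
n(N, P) = (-4 + N)*(N + P) (n(N, P) = (N + P)*(-4 + N) = (-4 + N)*(N + P))
(J(-1) + 42)*n(C, -1) = (6*(-1) + 42)*((-1)² - 4*(-1) - 4*(-1) - 1*(-1)) = (-6 + 42)*(1 + 4 + 4 + 1) = 36*10 = 360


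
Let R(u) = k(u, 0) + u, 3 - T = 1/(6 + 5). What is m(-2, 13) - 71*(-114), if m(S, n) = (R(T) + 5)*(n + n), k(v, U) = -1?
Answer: 91010/11 ≈ 8273.6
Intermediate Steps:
T = 32/11 (T = 3 - 1/(6 + 5) = 3 - 1/11 = 32/11 ≈ 2.9091)
R(u) = -1 + u
m(S, n) = 152*n/11 (m(S, n) = ((-1 + 32/11) + 5)*(n + n) = (21/11 + 5)*(2*n) = 76*(2*n)/11 = 152*n/11)
m(-2, 13) - 71*(-114) = (152/11)*13 - 71*(-114) = 1976/11 + 8094 = 91010/11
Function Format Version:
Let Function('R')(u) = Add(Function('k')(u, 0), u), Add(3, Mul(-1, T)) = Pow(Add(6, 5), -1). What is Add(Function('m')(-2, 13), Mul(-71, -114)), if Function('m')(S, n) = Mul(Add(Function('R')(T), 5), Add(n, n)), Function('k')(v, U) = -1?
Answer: Rational(91010, 11) ≈ 8273.6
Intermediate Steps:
T = Rational(32, 11) (T = Add(3, Mul(-1, Pow(Add(6, 5), -1))) = Add(3, Mul(-1, Pow(11, -1))) = Add(3, Mul(-1, Rational(1, 11))) = Add(3, Rational(-1, 11)) = Rational(32, 11) ≈ 2.9091)
Function('R')(u) = Add(-1, u)
Function('m')(S, n) = Mul(Rational(152, 11), n) (Function('m')(S, n) = Mul(Add(Add(-1, Rational(32, 11)), 5), Add(n, n)) = Mul(Add(Rational(21, 11), 5), Mul(2, n)) = Mul(Rational(76, 11), Mul(2, n)) = Mul(Rational(152, 11), n))
Add(Function('m')(-2, 13), Mul(-71, -114)) = Add(Mul(Rational(152, 11), 13), Mul(-71, -114)) = Add(Rational(1976, 11), 8094) = Rational(91010, 11)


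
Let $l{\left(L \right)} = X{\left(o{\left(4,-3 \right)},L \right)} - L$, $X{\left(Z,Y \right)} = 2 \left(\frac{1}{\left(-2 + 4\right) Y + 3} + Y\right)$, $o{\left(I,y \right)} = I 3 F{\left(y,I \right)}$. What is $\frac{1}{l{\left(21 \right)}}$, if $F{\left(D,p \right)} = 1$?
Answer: $\frac{45}{947} \approx 0.047518$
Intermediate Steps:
$o{\left(I,y \right)} = 3 I$ ($o{\left(I,y \right)} = I 3 \cdot 1 = 3 I 1 = 3 I$)
$X{\left(Z,Y \right)} = 2 Y + \frac{2}{3 + 2 Y}$ ($X{\left(Z,Y \right)} = 2 \left(\frac{1}{2 Y + 3} + Y\right) = 2 \left(\frac{1}{3 + 2 Y} + Y\right) = 2 \left(Y + \frac{1}{3 + 2 Y}\right) = 2 Y + \frac{2}{3 + 2 Y}$)
$l{\left(L \right)} = - L + \frac{2 \left(1 + 2 L^{2} + 3 L\right)}{3 + 2 L}$ ($l{\left(L \right)} = \frac{2 \left(1 + 2 L^{2} + 3 L\right)}{3 + 2 L} - L = - L + \frac{2 \left(1 + 2 L^{2} + 3 L\right)}{3 + 2 L}$)
$\frac{1}{l{\left(21 \right)}} = \frac{1}{\frac{1}{3 + 2 \cdot 21} \left(2 + 2 \cdot 21^{2} + 3 \cdot 21\right)} = \frac{1}{\frac{1}{3 + 42} \left(2 + 2 \cdot 441 + 63\right)} = \frac{1}{\frac{1}{45} \left(2 + 882 + 63\right)} = \frac{1}{\frac{1}{45} \cdot 947} = \frac{1}{\frac{947}{45}} = \frac{45}{947}$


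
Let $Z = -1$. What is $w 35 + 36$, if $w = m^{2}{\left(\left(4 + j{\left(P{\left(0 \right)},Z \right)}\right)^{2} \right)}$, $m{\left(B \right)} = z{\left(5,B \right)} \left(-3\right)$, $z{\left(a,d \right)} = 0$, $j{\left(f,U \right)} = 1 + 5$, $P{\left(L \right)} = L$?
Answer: $36$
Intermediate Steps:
$j{\left(f,U \right)} = 6$
$m{\left(B \right)} = 0$ ($m{\left(B \right)} = 0 \left(-3\right) = 0$)
$w = 0$ ($w = 0^{2} = 0$)
$w 35 + 36 = 0 \cdot 35 + 36 = 0 + 36 = 36$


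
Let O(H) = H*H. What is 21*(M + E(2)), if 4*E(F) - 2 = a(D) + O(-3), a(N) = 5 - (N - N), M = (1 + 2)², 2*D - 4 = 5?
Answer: 273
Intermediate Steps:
D = 9/2 (D = 2 + (½)*5 = 2 + 5/2 = 9/2 ≈ 4.5000)
O(H) = H²
M = 9 (M = 3² = 9)
a(N) = 5 (a(N) = 5 - 1*0 = 5 + 0 = 5)
E(F) = 4 (E(F) = ½ + (5 + (-3)²)/4 = ½ + (5 + 9)/4 = ½ + (¼)*14 = ½ + 7/2 = 4)
21*(M + E(2)) = 21*(9 + 4) = 21*13 = 273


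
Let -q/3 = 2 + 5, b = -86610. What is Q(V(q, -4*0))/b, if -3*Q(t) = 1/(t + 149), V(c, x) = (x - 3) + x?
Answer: 1/37935180 ≈ 2.6361e-8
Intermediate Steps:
q = -21 (q = -3*(2 + 5) = -3*7 = -21)
V(c, x) = -3 + 2*x (V(c, x) = (-3 + x) + x = -3 + 2*x)
Q(t) = -1/(3*(149 + t)) (Q(t) = -1/(3*(t + 149)) = -1/(3*(149 + t)))
Q(V(q, -4*0))/b = -1/(447 + 3*(-3 + 2*(-4*0)))/(-86610) = -1/(447 + 3*(-3 + 2*0))*(-1/86610) = -1/(447 + 3*(-3 + 0))*(-1/86610) = -1/(447 + 3*(-3))*(-1/86610) = -1/(447 - 9)*(-1/86610) = -1/438*(-1/86610) = 1/37935180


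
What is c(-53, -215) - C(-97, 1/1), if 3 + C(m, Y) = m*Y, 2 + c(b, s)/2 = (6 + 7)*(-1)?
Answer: 70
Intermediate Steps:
c(b, s) = -30 (c(b, s) = -4 + 2*((6 + 7)*(-1)) = -4 + 2*(13*(-1)) = -4 + 2*(-13) = -4 - 26 = -30)
C(m, Y) = -3 + Y*m (C(m, Y) = -3 + m*Y = -3 + Y*m)
c(-53, -215) - C(-97, 1/1) = -30 - (-3 - 97/1) = -30 - (-3 + 1*(-97)) = -30 - (-3 - 97) = -30 - 1*(-100) = -30 + 100 = 70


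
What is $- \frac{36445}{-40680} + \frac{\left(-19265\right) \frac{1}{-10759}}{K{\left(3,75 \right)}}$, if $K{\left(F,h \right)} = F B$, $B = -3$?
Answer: $\frac{20335597}{29178408} \approx 0.69694$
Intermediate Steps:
$K{\left(F,h \right)} = - 3 F$ ($K{\left(F,h \right)} = F \left(-3\right) = - 3 F$)
$- \frac{36445}{-40680} + \frac{\left(-19265\right) \frac{1}{-10759}}{K{\left(3,75 \right)}} = - \frac{36445}{-40680} + \frac{\left(-19265\right) \frac{1}{-10759}}{\left(-3\right) 3} = \left(-36445\right) \left(- \frac{1}{40680}\right) + \frac{\left(-19265\right) \left(- \frac{1}{10759}\right)}{-9} = \frac{7289}{8136} + \frac{19265}{10759} \left(- \frac{1}{9}\right) = \frac{7289}{8136} - \frac{19265}{96831} = \frac{20335597}{29178408}$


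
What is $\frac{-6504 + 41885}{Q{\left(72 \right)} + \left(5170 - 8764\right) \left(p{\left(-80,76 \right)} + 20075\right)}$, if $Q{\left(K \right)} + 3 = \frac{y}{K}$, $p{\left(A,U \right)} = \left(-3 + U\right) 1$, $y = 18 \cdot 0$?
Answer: $- \frac{35381}{72411915} \approx -0.00048861$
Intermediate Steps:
$y = 0$
$p{\left(A,U \right)} = -3 + U$
$Q{\left(K \right)} = -3$ ($Q{\left(K \right)} = -3 + \frac{0}{K} = -3 + 0 = -3$)
$\frac{-6504 + 41885}{Q{\left(72 \right)} + \left(5170 - 8764\right) \left(p{\left(-80,76 \right)} + 20075\right)} = \frac{-6504 + 41885}{-3 + \left(5170 - 8764\right) \left(\left(-3 + 76\right) + 20075\right)} = \frac{35381}{-3 - 3594 \left(73 + 20075\right)} = \frac{35381}{-3 - 72411912} = \frac{35381}{-72411915} = 35381 \left(- \frac{1}{72411915}\right) = - \frac{35381}{72411915}$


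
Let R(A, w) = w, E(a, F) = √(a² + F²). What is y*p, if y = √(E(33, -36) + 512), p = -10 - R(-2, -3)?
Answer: -7*√(512 + 3*√265) ≈ -165.77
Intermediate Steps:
E(a, F) = √(F² + a²)
p = -7 (p = -10 - 1*(-3) = -10 + 3 = -7)
y = √(512 + 3*√265) (y = √(√((-36)² + 33²) + 512) = √(√(1296 + 1089) + 512) = √(√2385 + 512) = √(3*√265 + 512) = √(512 + 3*√265) ≈ 23.682)
y*p = √(512 + 3*√265)*(-7) = -7*√(512 + 3*√265)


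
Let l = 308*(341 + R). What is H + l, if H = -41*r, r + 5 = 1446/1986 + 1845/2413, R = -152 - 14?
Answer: 43164944467/798703 ≈ 54044.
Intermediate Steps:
R = -166
r = -2801287/798703 (r = -5 + (1446/1986 + 1845/2413) = -5 + (1446*(1/1986) + 1845*(1/2413)) = -5 + (241/331 + 1845/2413) = -5 + 1192228/798703 = -2801287/798703 ≈ -3.5073)
l = 53900 (l = 308*(341 - 166) = 308*175 = 53900)
H = 114852767/798703 (H = -41*(-2801287/798703) = 114852767/798703 ≈ 143.80)
H + l = 114852767/798703 + 53900 = 43164944467/798703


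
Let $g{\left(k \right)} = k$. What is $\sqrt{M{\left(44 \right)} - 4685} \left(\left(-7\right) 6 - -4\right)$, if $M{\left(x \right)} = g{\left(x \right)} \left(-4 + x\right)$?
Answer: $- 570 i \sqrt{13} \approx - 2055.2 i$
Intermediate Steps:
$M{\left(x \right)} = x \left(-4 + x\right)$
$\sqrt{M{\left(44 \right)} - 4685} \left(\left(-7\right) 6 - -4\right) = \sqrt{44 \left(-4 + 44\right) - 4685} \left(\left(-7\right) 6 - -4\right) = \sqrt{44 \cdot 40 - 4685} \left(-42 + 4\right) = \sqrt{1760 - 4685} \left(-38\right) = \sqrt{-2925} \left(-38\right) = 15 i \sqrt{13} \left(-38\right) = - 570 i \sqrt{13}$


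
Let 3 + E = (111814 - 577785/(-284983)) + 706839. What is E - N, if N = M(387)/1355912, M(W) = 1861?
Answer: 316336859858161957/386411869496 ≈ 8.1865e+5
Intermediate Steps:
E = 233301910735/284983 (E = -3 + ((111814 - 577785/(-284983)) + 706839) = -3 + ((111814 - 577785*(-1/284983)) + 706839) = -3 + ((111814 + 577785/284983) + 706839) = -3 + (31865666947/284983 + 706839) = -3 + 233302765684/284983 = 233301910735/284983 ≈ 8.1865e+5)
N = 1861/1355912 ≈ 0.0013725
E - N = 233301910735/284983 - 1*1861/1355912 = 233301910735/284983 - 1861/1355912 = 316336859858161957/386411869496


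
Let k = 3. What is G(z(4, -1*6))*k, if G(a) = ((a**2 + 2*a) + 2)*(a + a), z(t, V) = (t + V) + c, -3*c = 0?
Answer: -24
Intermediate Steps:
c = 0 (c = -1/3*0 = 0)
z(t, V) = V + t (z(t, V) = (t + V) + 0 = (V + t) + 0 = V + t)
G(a) = 2*a*(2 + a**2 + 2*a) (G(a) = (2 + a**2 + 2*a)*(2*a) = 2*a*(2 + a**2 + 2*a))
G(z(4, -1*6))*k = (2*(-1*6 + 4)*(2 + (-1*6 + 4)**2 + 2*(-1*6 + 4)))*3 = (2*(-6 + 4)*(2 + (-6 + 4)**2 + 2*(-6 + 4)))*3 = (2*(-2)*(2 + (-2)**2 + 2*(-2)))*3 = (2*(-2)*(2 + 4 - 4))*3 = (2*(-2)*2)*3 = -8*3 = -24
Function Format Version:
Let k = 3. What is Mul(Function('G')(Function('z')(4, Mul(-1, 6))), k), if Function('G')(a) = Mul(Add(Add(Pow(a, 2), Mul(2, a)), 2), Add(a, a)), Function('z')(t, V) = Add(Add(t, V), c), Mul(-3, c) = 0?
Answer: -24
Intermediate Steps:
c = 0 (c = Mul(Rational(-1, 3), 0) = 0)
Function('z')(t, V) = Add(V, t) (Function('z')(t, V) = Add(Add(t, V), 0) = Add(Add(V, t), 0) = Add(V, t))
Function('G')(a) = Mul(2, a, Add(2, Pow(a, 2), Mul(2, a))) (Function('G')(a) = Mul(Add(2, Pow(a, 2), Mul(2, a)), Mul(2, a)) = Mul(2, a, Add(2, Pow(a, 2), Mul(2, a))))
Mul(Function('G')(Function('z')(4, Mul(-1, 6))), k) = Mul(Mul(2, Add(Mul(-1, 6), 4), Add(2, Pow(Add(Mul(-1, 6), 4), 2), Mul(2, Add(Mul(-1, 6), 4)))), 3) = Mul(Mul(2, Add(-6, 4), Add(2, Pow(Add(-6, 4), 2), Mul(2, Add(-6, 4)))), 3) = Mul(Mul(2, -2, Add(2, Pow(-2, 2), Mul(2, -2))), 3) = Mul(Mul(2, -2, Add(2, 4, -4)), 3) = Mul(Mul(2, -2, 2), 3) = Mul(-8, 3) = -24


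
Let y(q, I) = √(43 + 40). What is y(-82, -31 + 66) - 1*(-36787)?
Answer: 36787 + √83 ≈ 36796.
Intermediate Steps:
y(q, I) = √83
y(-82, -31 + 66) - 1*(-36787) = √83 - 1*(-36787) = √83 + 36787 = 36787 + √83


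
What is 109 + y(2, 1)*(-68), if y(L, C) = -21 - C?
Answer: 1605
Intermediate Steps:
109 + y(2, 1)*(-68) = 109 + (-21 - 1*1)*(-68) = 109 + (-21 - 1)*(-68) = 109 - 22*(-68) = 109 + 1496 = 1605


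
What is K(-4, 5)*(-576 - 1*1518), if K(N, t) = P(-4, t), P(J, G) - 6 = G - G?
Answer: -12564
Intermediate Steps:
P(J, G) = 6 (P(J, G) = 6 + (G - G) = 6 + 0 = 6)
K(N, t) = 6
K(-4, 5)*(-576 - 1*1518) = 6*(-576 - 1*1518) = 6*(-576 - 1518) = 6*(-2094) = -12564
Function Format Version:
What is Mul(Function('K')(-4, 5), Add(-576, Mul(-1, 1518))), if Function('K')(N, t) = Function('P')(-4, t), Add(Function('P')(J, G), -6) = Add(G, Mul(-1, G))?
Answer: -12564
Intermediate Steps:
Function('P')(J, G) = 6 (Function('P')(J, G) = Add(6, Add(G, Mul(-1, G))) = Add(6, 0) = 6)
Function('K')(N, t) = 6
Mul(Function('K')(-4, 5), Add(-576, Mul(-1, 1518))) = Mul(6, Add(-576, Mul(-1, 1518))) = Mul(6, Add(-576, -1518)) = Mul(6, -2094) = -12564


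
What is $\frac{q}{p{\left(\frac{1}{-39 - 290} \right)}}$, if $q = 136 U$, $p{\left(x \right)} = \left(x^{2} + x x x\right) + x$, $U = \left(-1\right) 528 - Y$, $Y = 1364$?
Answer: $\frac{9163211995168}{107913} \approx 8.4913 \cdot 10^{7}$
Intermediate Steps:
$U = -1892$ ($U = \left(-1\right) 528 - 1364 = -528 - 1364 = -1892$)
$p{\left(x \right)} = x + x^{2} + x^{3}$ ($p{\left(x \right)} = \left(x^{2} + x^{2} x\right) + x = \left(x^{2} + x^{3}\right) + x = x + x^{2} + x^{3}$)
$q = -257312$ ($q = 136 \left(-1892\right) = -257312$)
$\frac{q}{p{\left(\frac{1}{-39 - 290} \right)}} = - \frac{257312}{\frac{1}{-39 - 290} \left(1 + \frac{1}{-39 - 290} + \left(\frac{1}{-39 - 290}\right)^{2}\right)} = - \frac{257312}{\frac{1}{-329} \left(1 + \frac{1}{-329} + \left(\frac{1}{-329}\right)^{2}\right)} = - \frac{257312}{\left(- \frac{1}{329}\right) \left(1 - \frac{1}{329} + \left(- \frac{1}{329}\right)^{2}\right)} = - \frac{257312}{\left(- \frac{1}{329}\right) \left(1 - \frac{1}{329} + \frac{1}{108241}\right)} = - \frac{257312}{\left(- \frac{1}{329}\right) \frac{107913}{108241}} = - \frac{257312}{- \frac{107913}{35611289}} = \left(-257312\right) \left(- \frac{35611289}{107913}\right) = \frac{9163211995168}{107913}$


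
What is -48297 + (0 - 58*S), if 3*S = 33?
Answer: -48935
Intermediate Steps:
S = 11 (S = (1/3)*33 = 11)
-48297 + (0 - 58*S) = -48297 + (0 - 58*11) = -48297 + (0 - 638) = -48297 - 638 = -48935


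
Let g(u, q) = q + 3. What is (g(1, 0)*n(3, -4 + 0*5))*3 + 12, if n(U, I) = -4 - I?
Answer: 12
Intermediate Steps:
g(u, q) = 3 + q
(g(1, 0)*n(3, -4 + 0*5))*3 + 12 = ((3 + 0)*(-4 - (-4 + 0*5)))*3 + 12 = (3*(-4 - (-4 + 0)))*3 + 12 = (3*(-4 - 1*(-4)))*3 + 12 = (3*(-4 + 4))*3 + 12 = (3*0)*3 + 12 = 0*3 + 12 = 0 + 12 = 12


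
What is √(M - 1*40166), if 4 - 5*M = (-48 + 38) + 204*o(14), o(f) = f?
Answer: 2*I*√254590/5 ≈ 201.83*I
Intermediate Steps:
M = -2842/5 (M = ⅘ - ((-48 + 38) + 204*14)/5 = ⅘ - (-10 + 2856)/5 = ⅘ - ⅕*2846 = ⅘ - 2846/5 = -2842/5 ≈ -568.40)
√(M - 1*40166) = √(-2842/5 - 1*40166) = √(-2842/5 - 40166) = √(-203672/5) = 2*I*√254590/5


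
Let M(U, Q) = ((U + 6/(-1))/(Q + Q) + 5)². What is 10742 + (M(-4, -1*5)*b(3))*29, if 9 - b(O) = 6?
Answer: 13874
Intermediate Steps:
b(O) = 3 (b(O) = 9 - 1*6 = 9 - 6 = 3)
M(U, Q) = (5 + (-6 + U)/(2*Q))² (M(U, Q) = ((U + 6*(-1))/((2*Q)) + 5)² = ((U - 6)*(1/(2*Q)) + 5)² = ((-6 + U)*(1/(2*Q)) + 5)² = ((-6 + U)/(2*Q) + 5)² = (5 + (-6 + U)/(2*Q))²)
10742 + (M(-4, -1*5)*b(3))*29 = 10742 + (((-6 - 4 + 10*(-1*5))²/(4*(-1*5)²))*3)*29 = 10742 + (((¼)*(-6 - 4 + 10*(-5))²/(-5)²)*3)*29 = 10742 + (((¼)*(1/25)*(-6 - 4 - 50)²)*3)*29 = 10742 + (((¼)*(1/25)*(-60)²)*3)*29 = 10742 + (((¼)*(1/25)*3600)*3)*29 = 10742 + (36*3)*29 = 10742 + 108*29 = 10742 + 3132 = 13874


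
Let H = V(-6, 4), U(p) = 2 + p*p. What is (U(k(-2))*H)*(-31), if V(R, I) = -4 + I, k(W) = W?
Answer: 0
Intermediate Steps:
U(p) = 2 + p**2
H = 0 (H = -4 + 4 = 0)
(U(k(-2))*H)*(-31) = ((2 + (-2)**2)*0)*(-31) = ((2 + 4)*0)*(-31) = (6*0)*(-31) = 0*(-31) = 0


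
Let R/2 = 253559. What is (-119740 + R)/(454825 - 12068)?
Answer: 387378/442757 ≈ 0.87492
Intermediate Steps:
R = 507118 (R = 2*253559 = 507118)
(-119740 + R)/(454825 - 12068) = (-119740 + 507118)/(454825 - 12068) = 387378/442757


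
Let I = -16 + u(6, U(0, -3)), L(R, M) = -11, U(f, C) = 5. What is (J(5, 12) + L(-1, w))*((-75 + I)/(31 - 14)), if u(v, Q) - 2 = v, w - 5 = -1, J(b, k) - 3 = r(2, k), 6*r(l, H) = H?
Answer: 498/17 ≈ 29.294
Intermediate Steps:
r(l, H) = H/6
J(b, k) = 3 + k/6
w = 4 (w = 5 - 1 = 4)
u(v, Q) = 2 + v
I = -8 (I = -16 + (2 + 6) = -16 + 8 = -8)
(J(5, 12) + L(-1, w))*((-75 + I)/(31 - 14)) = ((3 + (⅙)*12) - 11)*((-75 - 8)/(31 - 14)) = ((3 + 2) - 11)*(-83/17) = (5 - 11)*(-83*1/17) = -6*(-83/17) = 498/17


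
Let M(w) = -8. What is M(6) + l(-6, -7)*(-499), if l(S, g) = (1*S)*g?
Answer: -20966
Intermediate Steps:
l(S, g) = S*g
M(6) + l(-6, -7)*(-499) = -8 - 6*(-7)*(-499) = -8 + 42*(-499) = -8 - 20958 = -20966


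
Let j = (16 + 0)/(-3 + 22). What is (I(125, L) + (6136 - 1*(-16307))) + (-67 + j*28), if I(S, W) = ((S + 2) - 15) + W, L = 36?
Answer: 428404/19 ≈ 22548.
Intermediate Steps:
I(S, W) = -13 + S + W (I(S, W) = ((2 + S) - 15) + W = (-13 + S) + W = -13 + S + W)
j = 16/19 ≈ 0.84210
(I(125, L) + (6136 - 1*(-16307))) + (-67 + j*28) = ((-13 + 125 + 36) + (6136 - 1*(-16307))) + (-67 + (16/19)*28) = (148 + (6136 + 16307)) + (-67 + 448/19) = (148 + 22443) - 825/19 = 22591 - 825/19 = 428404/19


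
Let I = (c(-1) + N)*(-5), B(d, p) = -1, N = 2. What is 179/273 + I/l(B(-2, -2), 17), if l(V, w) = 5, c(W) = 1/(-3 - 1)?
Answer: -1195/1092 ≈ -1.0943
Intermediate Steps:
c(W) = -¼ (c(W) = 1/(-4) = -¼)
I = -35/4 (I = (-¼ + 2)*(-5) = (7/4)*(-5) = -35/4 ≈ -8.7500)
179/273 + I/l(B(-2, -2), 17) = 179/273 - 35/4/5 = 179*(1/273) - 35/4*⅕ = 179/273 - 7/4 = -1195/1092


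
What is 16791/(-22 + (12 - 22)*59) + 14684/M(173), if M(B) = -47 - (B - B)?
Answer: -3258595/9588 ≈ -339.86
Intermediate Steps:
M(B) = -47 (M(B) = -47 - 1*0 = -47 + 0 = -47)
16791/(-22 + (12 - 22)*59) + 14684/M(173) = 16791/(-22 + (12 - 22)*59) + 14684/(-47) = 16791/(-22 - 10*59) + 14684*(-1/47) = 16791/(-22 - 590) - 14684/47 = 16791/(-612) - 14684/47 = 16791*(-1/612) - 14684/47 = -5597/204 - 14684/47 = -3258595/9588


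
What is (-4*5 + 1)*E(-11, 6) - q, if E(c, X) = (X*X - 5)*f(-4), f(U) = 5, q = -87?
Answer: -2858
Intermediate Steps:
E(c, X) = -25 + 5*X² (E(c, X) = (X*X - 5)*5 = (X² - 5)*5 = (-5 + X²)*5 = -25 + 5*X²)
(-4*5 + 1)*E(-11, 6) - q = (-4*5 + 1)*(-25 + 5*6²) - 1*(-87) = (-20 + 1)*(-25 + 5*36) + 87 = -19*(-25 + 180) + 87 = -19*155 + 87 = -2945 + 87 = -2858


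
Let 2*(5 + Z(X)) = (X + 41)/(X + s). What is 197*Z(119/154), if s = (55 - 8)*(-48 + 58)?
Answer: -20222247/20714 ≈ -976.26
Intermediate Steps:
s = 470 (s = 47*10 = 470)
Z(X) = -5 + (41 + X)/(2*(470 + X)) (Z(X) = -5 + ((X + 41)/(X + 470))/2 = -5 + ((41 + X)/(470 + X))/2 = -5 + (41 + X)/(2*(470 + X)))
197*Z(119/154) = 197*(3*(-1553 - 357/154)/(2*(470 + 119/154))) = 197*(3*(-1553 - 357/154)/(2*(470 + 119*(1/154)))) = 197*(3*(-1553 - 3*17/22)/(2*(470 + 17/22))) = 197*(3*(-1553 - 51/22)/(2*(10357/22))) = 197*((3/2)*(22/10357)*(-34217/22)) = 197*(-102651/20714) = -20222247/20714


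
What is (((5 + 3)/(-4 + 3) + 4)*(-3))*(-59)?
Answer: -708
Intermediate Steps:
(((5 + 3)/(-4 + 3) + 4)*(-3))*(-59) = ((8/(-1) + 4)*(-3))*(-59) = ((8*(-1) + 4)*(-3))*(-59) = ((-8 + 4)*(-3))*(-59) = -4*(-3)*(-59) = 12*(-59) = -708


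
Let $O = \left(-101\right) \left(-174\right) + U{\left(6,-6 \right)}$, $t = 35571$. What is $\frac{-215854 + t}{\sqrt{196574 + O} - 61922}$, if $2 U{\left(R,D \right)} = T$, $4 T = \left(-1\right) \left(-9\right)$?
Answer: $\frac{89307871408}{30672959479} + \frac{360566 \sqrt{3426386}}{30672959479} \approx 2.9334$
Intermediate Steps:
$T = \frac{9}{4}$ ($T = \frac{\left(-1\right) \left(-9\right)}{4} = \frac{1}{4} \cdot 9 = \frac{9}{4} \approx 2.25$)
$U{\left(R,D \right)} = \frac{9}{8}$ ($U{\left(R,D \right)} = \frac{1}{2} \cdot \frac{9}{4} = \frac{9}{8}$)
$O = \frac{140601}{8}$ ($O = \left(-101\right) \left(-174\right) + \frac{9}{8} = 17574 + \frac{9}{8} = \frac{140601}{8} \approx 17575.0$)
$\frac{-215854 + t}{\sqrt{196574 + O} - 61922} = \frac{-215854 + 35571}{\sqrt{196574 + \frac{140601}{8}} - 61922} = - \frac{180283}{\sqrt{\frac{1713193}{8}} - 61922} = - \frac{180283}{\frac{\sqrt{3426386}}{4} - 61922} = - \frac{180283}{-61922 + \frac{\sqrt{3426386}}{4}}$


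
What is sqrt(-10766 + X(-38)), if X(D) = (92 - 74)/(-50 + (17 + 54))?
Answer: 2*I*sqrt(131873)/7 ≈ 103.76*I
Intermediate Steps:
X(D) = 6/7 (X(D) = 18/(-50 + 71) = 18/21 = 18*(1/21) = 6/7)
sqrt(-10766 + X(-38)) = sqrt(-10766 + 6/7) = sqrt(-75356/7) = 2*I*sqrt(131873)/7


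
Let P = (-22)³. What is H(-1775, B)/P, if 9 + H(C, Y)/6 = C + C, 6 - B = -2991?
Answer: 10677/5324 ≈ 2.0054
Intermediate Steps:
B = 2997 (B = 6 - 1*(-2991) = 6 + 2991 = 2997)
H(C, Y) = -54 + 12*C (H(C, Y) = -54 + 6*(C + C) = -54 + 6*(2*C) = -54 + 12*C)
P = -10648
H(-1775, B)/P = (-54 + 12*(-1775))/(-10648) = (-54 - 21300)*(-1/10648) = -21354*(-1/10648) = 10677/5324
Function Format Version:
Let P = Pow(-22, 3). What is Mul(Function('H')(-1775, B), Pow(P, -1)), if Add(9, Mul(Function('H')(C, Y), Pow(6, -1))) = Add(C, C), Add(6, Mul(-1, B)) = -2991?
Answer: Rational(10677, 5324) ≈ 2.0054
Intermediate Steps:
B = 2997 (B = Add(6, Mul(-1, -2991)) = Add(6, 2991) = 2997)
Function('H')(C, Y) = Add(-54, Mul(12, C)) (Function('H')(C, Y) = Add(-54, Mul(6, Add(C, C))) = Add(-54, Mul(6, Mul(2, C))) = Add(-54, Mul(12, C)))
P = -10648
Mul(Function('H')(-1775, B), Pow(P, -1)) = Mul(Add(-54, Mul(12, -1775)), Pow(-10648, -1)) = Mul(Add(-54, -21300), Rational(-1, 10648)) = Mul(-21354, Rational(-1, 10648)) = Rational(10677, 5324)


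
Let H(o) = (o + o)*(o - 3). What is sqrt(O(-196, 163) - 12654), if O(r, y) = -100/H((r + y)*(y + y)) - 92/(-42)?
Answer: I*sqrt(230788713813251895763)/135061311 ≈ 112.48*I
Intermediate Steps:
H(o) = 2*o*(-3 + o) (H(o) = (2*o)*(-3 + o) = 2*o*(-3 + o))
O(r, y) = 46/21 - 25/(y*(-3 + 2*y*(r + y))*(r + y)) (O(r, y) = -100*1/(2*(-3 + (r + y)*(y + y))*(r + y)*(y + y)) - 92/(-42) = -100*1/(4*y*(-3 + (r + y)*(2*y))*(r + y)) - 92*(-1/42) = -100*1/(4*y*(-3 + 2*y*(r + y))*(r + y)) + 46/21 = -25/(y*(-3 + 2*y*(r + y))*(r + y)) + 46/21 = 46/21 - 25/(y*(-3 + 2*y*(r + y))*(r + y)))
sqrt(O(-196, 163) - 12654) = sqrt((1/21)*(-525 + 46*163*(-196 + 163)*(-3 + 2*163**2 + 2*(-196)*163))/(163*(-196 + 163)*(-3 + 2*163**2 + 2*(-196)*163)) - 12654) = sqrt((1/21)*(1/163)*(-525 + 46*163*(-33)*(-3 + 2*26569 - 63896))/(-33*(-3 + 2*26569 - 63896)) - 12654) = sqrt((1/21)*(1/163)*(-1/33)*(-525 + 46*163*(-33)*(-3 + 53138 - 63896))/(-3 + 53138 - 63896) - 12654) = sqrt((1/21)*(1/163)*(-1/33)*(-525 + 46*163*(-33)*(-10761))/(-10761) - 12654) = sqrt((1/21)*(1/163)*(-1/33)*(-1/10761)*(-525 + 2662637274) - 12654) = sqrt((1/21)*(1/163)*(-1/33)*(-1/10761)*2662636749 - 12654) = sqrt(887545583/405183933 - 12654) = sqrt(-5126309942599/405183933) = I*sqrt(230788713813251895763)/135061311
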